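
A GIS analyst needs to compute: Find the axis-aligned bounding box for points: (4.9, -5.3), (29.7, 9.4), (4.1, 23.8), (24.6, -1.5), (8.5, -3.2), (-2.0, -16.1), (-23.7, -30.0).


x range: [-23.7, 29.7]
y range: [-30, 23.8]
Bounding box: (-23.7,-30) to (29.7,23.8)

(-23.7,-30) to (29.7,23.8)


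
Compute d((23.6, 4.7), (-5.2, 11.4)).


dx=-28.8, dy=6.7
d^2 = (-28.8)^2 + 6.7^2 = 874.33
d = sqrt(874.33) = 29.5691

29.5691


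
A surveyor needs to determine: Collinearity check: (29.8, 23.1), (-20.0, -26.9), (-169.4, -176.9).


Cross product: ((-20)-29.8)*((-176.9)-23.1) - ((-26.9)-23.1)*((-169.4)-29.8)
= 0

Yes, collinear


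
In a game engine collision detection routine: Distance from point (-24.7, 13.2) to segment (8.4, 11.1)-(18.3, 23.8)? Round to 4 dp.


Project P onto AB: t = 0 (clamped to [0,1])
Closest point on segment: (8.4, 11.1)
Distance: 33.1665

33.1665


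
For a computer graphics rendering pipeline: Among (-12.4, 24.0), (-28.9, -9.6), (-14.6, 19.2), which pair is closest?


d(P0,P1) = 37.4327, d(P0,P2) = 5.2802, d(P1,P2) = 32.1548
Closest: P0 and P2

Closest pair: (-12.4, 24.0) and (-14.6, 19.2), distance = 5.2802


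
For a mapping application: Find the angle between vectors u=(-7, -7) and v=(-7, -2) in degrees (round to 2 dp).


u.v = 63, |u| = sqrt(98) = 9.8995, |v| = sqrt(53) = 7.2801
cos(theta) = u.v/(|u||v|) = 63/sqrt(5194) = 0.874157
theta = acos(0.874157) = 29.05 degrees

29.05 degrees


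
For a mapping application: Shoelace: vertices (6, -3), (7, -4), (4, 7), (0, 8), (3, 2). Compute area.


Shoelace sum: (6*(-4) - 7*(-3)) + (7*7 - 4*(-4)) + (4*8 - 0*7) + (0*2 - 3*8) + (3*(-3) - 6*2)
= 49
Area = |49|/2 = 24.5

24.5


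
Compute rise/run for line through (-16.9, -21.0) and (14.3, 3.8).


slope = (y2-y1)/(x2-x1) = (3.8-(-21))/(14.3-(-16.9)) = 24.8/31.2 = 0.7949

0.7949


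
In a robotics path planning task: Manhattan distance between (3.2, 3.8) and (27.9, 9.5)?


|3.2-27.9| + |3.8-9.5| = 24.7 + 5.7 = 30.4

30.4


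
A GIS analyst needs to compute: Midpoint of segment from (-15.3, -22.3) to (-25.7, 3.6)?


M = (((-15.3)+(-25.7))/2, ((-22.3)+3.6)/2)
= (-20.5, -9.35)

(-20.5, -9.35)


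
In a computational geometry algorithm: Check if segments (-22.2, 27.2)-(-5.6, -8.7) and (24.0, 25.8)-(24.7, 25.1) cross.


Cross products: d1=-31.36, d2=-44.87, d3=1635.34, d4=1648.85
d1*d2 < 0 and d3*d4 < 0? no

No, they don't intersect


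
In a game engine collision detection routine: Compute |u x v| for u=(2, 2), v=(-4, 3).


|u x v| = |2*3 - 2*(-4)|
= |6 - (-8)| = 14

14


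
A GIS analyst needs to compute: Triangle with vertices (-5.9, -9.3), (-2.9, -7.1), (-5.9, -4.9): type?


Side lengths squared: AB^2=13.84, BC^2=13.84, CA^2=19.36
Sorted: [13.84, 13.84, 19.36]
By sides: Isosceles, By angles: Acute

Isosceles, Acute


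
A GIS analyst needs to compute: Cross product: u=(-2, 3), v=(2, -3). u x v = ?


u x v = u_x*v_y - u_y*v_x = (-2)*(-3) - 3*2
= 6 - 6 = 0

0


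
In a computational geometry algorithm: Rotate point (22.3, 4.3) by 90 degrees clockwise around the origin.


90° CW: (x,y) -> (y, -x)
(22.3,4.3) -> (4.3, -22.3)

(4.3, -22.3)


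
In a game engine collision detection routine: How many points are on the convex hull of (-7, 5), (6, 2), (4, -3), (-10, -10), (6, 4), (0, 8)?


Convex hull vertices (CCW): (-10, -10), (4, -3), (6, 2), (6, 4), (0, 8), (-7, 5)
Count = 6

6


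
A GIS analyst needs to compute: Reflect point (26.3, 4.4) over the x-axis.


Reflection over x-axis: (x,y) -> (x,-y)
(26.3, 4.4) -> (26.3, -4.4)

(26.3, -4.4)


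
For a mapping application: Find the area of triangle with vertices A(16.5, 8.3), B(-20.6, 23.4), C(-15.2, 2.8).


Area = |x_A(y_B-y_C) + x_B(y_C-y_A) + x_C(y_A-y_B)|/2
= |339.9 + 113.3 + 229.52|/2
= 682.72/2 = 341.36

341.36


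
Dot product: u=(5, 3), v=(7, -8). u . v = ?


u . v = u_x*v_x + u_y*v_y = 5*7 + 3*(-8)
= 35 + (-24) = 11

11


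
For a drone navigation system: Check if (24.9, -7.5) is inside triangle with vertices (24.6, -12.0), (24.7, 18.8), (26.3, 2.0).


Cross products: AB x AP = -8.79, BC x BP = -38.72, CA x CP = -3.45
All same sign? yes

Yes, inside


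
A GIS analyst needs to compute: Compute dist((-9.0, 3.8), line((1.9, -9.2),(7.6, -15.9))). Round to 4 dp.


|cross product| = 1.07
|line direction| = sqrt(77.38) = 8.7966
Distance = 1.07/sqrt(77.38) = 0.1216

0.1216


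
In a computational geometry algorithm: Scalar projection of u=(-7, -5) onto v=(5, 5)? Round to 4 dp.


u.v = -60, |v| = sqrt(50) = 7.0711
Scalar projection = u.v / |v| = -60 / sqrt(50) = -8.4853

-8.4853


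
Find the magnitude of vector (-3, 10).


|u| = sqrt((-3)^2 + 10^2) = sqrt(109) = 10.4403

10.4403


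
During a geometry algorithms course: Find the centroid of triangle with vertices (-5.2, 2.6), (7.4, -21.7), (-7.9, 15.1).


Centroid = ((x_A+x_B+x_C)/3, (y_A+y_B+y_C)/3)
= (((-5.2)+7.4+(-7.9))/3, (2.6+(-21.7)+15.1)/3)
= (-1.9, -1.3333)

(-1.9, -1.3333)


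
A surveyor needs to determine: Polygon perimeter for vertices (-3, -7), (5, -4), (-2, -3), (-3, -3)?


Sides: (-3, -7)->(5, -4): sqrt(73) = 8.544004, (5, -4)->(-2, -3): sqrt(50) = 7.071068, (-2, -3)->(-3, -3): sqrt(1) = 1, (-3, -3)->(-3, -7): sqrt(16) = 4
Sum = 20.615072
Perimeter = 20.6151

20.6151


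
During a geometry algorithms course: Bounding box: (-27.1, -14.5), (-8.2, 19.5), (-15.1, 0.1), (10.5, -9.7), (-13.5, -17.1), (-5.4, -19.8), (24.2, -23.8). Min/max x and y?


x range: [-27.1, 24.2]
y range: [-23.8, 19.5]
Bounding box: (-27.1,-23.8) to (24.2,19.5)

(-27.1,-23.8) to (24.2,19.5)


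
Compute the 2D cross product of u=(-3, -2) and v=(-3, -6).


u x v = u_x*v_y - u_y*v_x = (-3)*(-6) - (-2)*(-3)
= 18 - 6 = 12

12


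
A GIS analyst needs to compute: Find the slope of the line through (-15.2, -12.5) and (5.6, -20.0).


slope = (y2-y1)/(x2-x1) = ((-20)-(-12.5))/(5.6-(-15.2)) = (-7.5)/20.8 = -0.3606

-0.3606


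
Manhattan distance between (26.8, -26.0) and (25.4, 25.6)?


|26.8-25.4| + |(-26)-25.6| = 1.4 + 51.6 = 53

53


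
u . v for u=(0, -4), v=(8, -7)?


u . v = u_x*v_x + u_y*v_y = 0*8 + (-4)*(-7)
= 0 + 28 = 28

28


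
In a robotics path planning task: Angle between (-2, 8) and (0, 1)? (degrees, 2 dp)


u.v = 8, |u| = sqrt(68) = 8.2462, |v| = sqrt(1) = 1
cos(theta) = u.v/(|u||v|) = 8/sqrt(68) = 0.970143
theta = acos(0.970143) = 14.04 degrees

14.04 degrees


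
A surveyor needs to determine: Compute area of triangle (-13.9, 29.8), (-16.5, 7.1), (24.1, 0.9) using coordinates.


Area = |x_A(y_B-y_C) + x_B(y_C-y_A) + x_C(y_A-y_B)|/2
= |(-86.18) + 476.85 + 547.07|/2
= 937.74/2 = 468.87

468.87


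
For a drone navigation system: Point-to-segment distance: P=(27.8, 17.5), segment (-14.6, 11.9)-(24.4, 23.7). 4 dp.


Project P onto AB: t = 1 (clamped to [0,1])
Closest point on segment: (24.4, 23.7)
Distance: 7.0711

7.0711


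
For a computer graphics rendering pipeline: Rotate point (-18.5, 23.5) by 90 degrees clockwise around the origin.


90° CW: (x,y) -> (y, -x)
(-18.5,23.5) -> (23.5, 18.5)

(23.5, 18.5)


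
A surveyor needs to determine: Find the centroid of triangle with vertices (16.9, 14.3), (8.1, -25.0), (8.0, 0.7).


Centroid = ((x_A+x_B+x_C)/3, (y_A+y_B+y_C)/3)
= ((16.9+8.1+8)/3, (14.3+(-25)+0.7)/3)
= (11, -3.3333)

(11, -3.3333)


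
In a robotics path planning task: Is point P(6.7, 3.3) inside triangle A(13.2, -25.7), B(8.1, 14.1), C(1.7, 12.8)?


Cross products: AB x AP = 110.8, BC x BP = 67.3, CA x CP = 83.25
All same sign? yes

Yes, inside


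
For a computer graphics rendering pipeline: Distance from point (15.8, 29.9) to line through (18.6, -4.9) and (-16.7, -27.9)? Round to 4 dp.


|cross product| = 1292.84
|line direction| = sqrt(1775.09) = 42.1318
Distance = 1292.84/sqrt(1775.09) = 30.6856

30.6856


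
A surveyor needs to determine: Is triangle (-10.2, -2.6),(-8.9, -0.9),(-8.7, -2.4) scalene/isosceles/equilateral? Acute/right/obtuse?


Side lengths squared: AB^2=4.58, BC^2=2.29, CA^2=2.29
Sorted: [2.29, 2.29, 4.58]
By sides: Isosceles, By angles: Right

Isosceles, Right


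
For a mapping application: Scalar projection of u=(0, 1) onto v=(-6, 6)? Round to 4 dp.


u.v = 6, |v| = sqrt(72) = 8.4853
Scalar projection = u.v / |v| = 6 / sqrt(72) = 0.7071

0.7071


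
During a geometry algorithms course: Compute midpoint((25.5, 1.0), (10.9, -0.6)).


M = ((25.5+10.9)/2, (1+(-0.6))/2)
= (18.2, 0.2)

(18.2, 0.2)


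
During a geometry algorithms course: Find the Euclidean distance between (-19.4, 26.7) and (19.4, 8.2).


dx=38.8, dy=-18.5
d^2 = 38.8^2 + (-18.5)^2 = 1847.69
d = sqrt(1847.69) = 42.9848

42.9848


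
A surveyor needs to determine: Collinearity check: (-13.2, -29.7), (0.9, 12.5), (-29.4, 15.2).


Cross product: (0.9-(-13.2))*(15.2-(-29.7)) - (12.5-(-29.7))*((-29.4)-(-13.2))
= 1316.73

No, not collinear


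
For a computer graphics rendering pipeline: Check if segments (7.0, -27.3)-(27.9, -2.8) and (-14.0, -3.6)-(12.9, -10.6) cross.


Cross products: d1=-490.53, d2=314.82, d3=1009.83, d4=204.48
d1*d2 < 0 and d3*d4 < 0? no

No, they don't intersect


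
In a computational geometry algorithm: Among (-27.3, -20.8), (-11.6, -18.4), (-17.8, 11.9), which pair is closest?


d(P0,P1) = 15.8824, d(P0,P2) = 34.052, d(P1,P2) = 30.9278
Closest: P0 and P1

Closest pair: (-27.3, -20.8) and (-11.6, -18.4), distance = 15.8824


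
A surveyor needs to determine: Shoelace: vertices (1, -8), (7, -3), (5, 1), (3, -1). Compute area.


Shoelace sum: (1*(-3) - 7*(-8)) + (7*1 - 5*(-3)) + (5*(-1) - 3*1) + (3*(-8) - 1*(-1))
= 44
Area = |44|/2 = 22

22


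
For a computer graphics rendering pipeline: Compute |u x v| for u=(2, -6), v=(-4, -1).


|u x v| = |2*(-1) - (-6)*(-4)|
= |(-2) - 24| = 26

26


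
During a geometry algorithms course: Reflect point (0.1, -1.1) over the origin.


Reflection over origin: (x,y) -> (-x,-y)
(0.1, -1.1) -> (-0.1, 1.1)

(-0.1, 1.1)


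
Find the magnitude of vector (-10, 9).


|u| = sqrt((-10)^2 + 9^2) = sqrt(181) = 13.4536

13.4536


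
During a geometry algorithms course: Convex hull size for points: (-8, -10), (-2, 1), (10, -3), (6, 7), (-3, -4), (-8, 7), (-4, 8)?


Convex hull vertices (CCW): (-8, -10), (10, -3), (6, 7), (-4, 8), (-8, 7)
Count = 5

5


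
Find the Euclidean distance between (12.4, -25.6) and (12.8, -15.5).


dx=0.4, dy=10.1
d^2 = 0.4^2 + 10.1^2 = 102.17
d = sqrt(102.17) = 10.1079

10.1079


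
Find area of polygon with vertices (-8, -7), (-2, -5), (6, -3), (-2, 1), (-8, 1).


Shoelace sum: ((-8)*(-5) - (-2)*(-7)) + ((-2)*(-3) - 6*(-5)) + (6*1 - (-2)*(-3)) + ((-2)*1 - (-8)*1) + ((-8)*(-7) - (-8)*1)
= 132
Area = |132|/2 = 66

66


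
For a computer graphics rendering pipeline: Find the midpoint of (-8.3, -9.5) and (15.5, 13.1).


M = (((-8.3)+15.5)/2, ((-9.5)+13.1)/2)
= (3.6, 1.8)

(3.6, 1.8)


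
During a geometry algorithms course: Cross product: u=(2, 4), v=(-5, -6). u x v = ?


u x v = u_x*v_y - u_y*v_x = 2*(-6) - 4*(-5)
= (-12) - (-20) = 8

8


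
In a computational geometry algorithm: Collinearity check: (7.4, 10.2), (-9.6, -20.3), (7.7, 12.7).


Cross product: ((-9.6)-7.4)*(12.7-10.2) - ((-20.3)-10.2)*(7.7-7.4)
= -33.35

No, not collinear


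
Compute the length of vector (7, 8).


|u| = sqrt(7^2 + 8^2) = sqrt(113) = 10.6301

10.6301


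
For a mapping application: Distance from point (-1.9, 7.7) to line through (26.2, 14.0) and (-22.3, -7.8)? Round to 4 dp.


|cross product| = 307.03
|line direction| = sqrt(2827.49) = 53.1741
Distance = 307.03/sqrt(2827.49) = 5.774

5.774


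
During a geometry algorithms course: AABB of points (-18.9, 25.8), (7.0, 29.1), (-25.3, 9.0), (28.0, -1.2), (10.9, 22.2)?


x range: [-25.3, 28]
y range: [-1.2, 29.1]
Bounding box: (-25.3,-1.2) to (28,29.1)

(-25.3,-1.2) to (28,29.1)


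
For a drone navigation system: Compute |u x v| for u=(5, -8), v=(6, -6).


|u x v| = |5*(-6) - (-8)*6|
= |(-30) - (-48)| = 18

18


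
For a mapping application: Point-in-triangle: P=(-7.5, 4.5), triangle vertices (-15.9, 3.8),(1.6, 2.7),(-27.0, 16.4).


Cross products: AB x AP = 21.49, BC x BP = 73.19, CA x CP = 113.61
All same sign? yes

Yes, inside


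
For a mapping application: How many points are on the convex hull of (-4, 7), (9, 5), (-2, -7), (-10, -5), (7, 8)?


Convex hull vertices (CCW): (-10, -5), (-2, -7), (9, 5), (7, 8), (-4, 7)
Count = 5

5


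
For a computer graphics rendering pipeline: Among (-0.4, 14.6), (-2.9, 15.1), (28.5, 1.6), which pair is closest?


d(P0,P1) = 2.5495, d(P0,P2) = 31.6893, d(P1,P2) = 34.1791
Closest: P0 and P1

Closest pair: (-0.4, 14.6) and (-2.9, 15.1), distance = 2.5495


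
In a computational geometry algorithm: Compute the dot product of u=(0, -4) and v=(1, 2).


u . v = u_x*v_x + u_y*v_y = 0*1 + (-4)*2
= 0 + (-8) = -8

-8


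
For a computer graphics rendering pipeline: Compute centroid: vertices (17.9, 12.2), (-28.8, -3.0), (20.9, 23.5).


Centroid = ((x_A+x_B+x_C)/3, (y_A+y_B+y_C)/3)
= ((17.9+(-28.8)+20.9)/3, (12.2+(-3)+23.5)/3)
= (3.3333, 10.9)

(3.3333, 10.9)


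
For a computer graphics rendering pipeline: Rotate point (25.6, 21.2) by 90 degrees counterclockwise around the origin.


90° CCW: (x,y) -> (-y, x)
(25.6,21.2) -> (-21.2, 25.6)

(-21.2, 25.6)


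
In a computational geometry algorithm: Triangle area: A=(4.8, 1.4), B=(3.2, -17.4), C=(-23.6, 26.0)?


Area = |x_A(y_B-y_C) + x_B(y_C-y_A) + x_C(y_A-y_B)|/2
= |(-208.32) + 78.72 + (-443.68)|/2
= 573.28/2 = 286.64

286.64


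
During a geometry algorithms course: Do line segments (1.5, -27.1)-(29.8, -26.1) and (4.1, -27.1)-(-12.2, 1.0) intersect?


Cross products: d1=73.06, d2=-738.47, d3=-2.6, d4=808.93
d1*d2 < 0 and d3*d4 < 0? yes

Yes, they intersect


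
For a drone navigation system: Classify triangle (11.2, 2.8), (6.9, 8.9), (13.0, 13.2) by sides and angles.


Side lengths squared: AB^2=55.7, BC^2=55.7, CA^2=111.4
Sorted: [55.7, 55.7, 111.4]
By sides: Isosceles, By angles: Right

Isosceles, Right


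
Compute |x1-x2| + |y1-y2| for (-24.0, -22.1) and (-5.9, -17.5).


|(-24)-(-5.9)| + |(-22.1)-(-17.5)| = 18.1 + 4.6 = 22.7

22.7


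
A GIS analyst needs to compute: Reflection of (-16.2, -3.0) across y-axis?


Reflection over y-axis: (x,y) -> (-x,y)
(-16.2, -3) -> (16.2, -3)

(16.2, -3)


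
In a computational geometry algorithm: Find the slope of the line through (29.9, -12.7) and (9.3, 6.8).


slope = (y2-y1)/(x2-x1) = (6.8-(-12.7))/(9.3-29.9) = 19.5/(-20.6) = -0.9466

-0.9466


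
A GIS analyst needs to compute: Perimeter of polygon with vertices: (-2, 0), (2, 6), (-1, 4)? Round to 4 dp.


Sides: (-2, 0)->(2, 6): sqrt(52) = 7.211103, (2, 6)->(-1, 4): sqrt(13) = 3.605551, (-1, 4)->(-2, 0): sqrt(17) = 4.123106
Sum = 14.93976
Perimeter = 14.9398

14.9398


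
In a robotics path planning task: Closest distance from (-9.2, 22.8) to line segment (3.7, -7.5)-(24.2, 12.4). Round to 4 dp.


Project P onto AB: t = 0.4147 (clamped to [0,1])
Closest point on segment: (12.2018, 0.7529)
Distance: 30.7264

30.7264


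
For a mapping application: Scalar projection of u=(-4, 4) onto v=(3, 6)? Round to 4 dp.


u.v = 12, |v| = sqrt(45) = 6.7082
Scalar projection = u.v / |v| = 12 / sqrt(45) = 1.7889

1.7889


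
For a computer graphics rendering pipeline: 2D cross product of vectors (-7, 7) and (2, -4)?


u x v = u_x*v_y - u_y*v_x = (-7)*(-4) - 7*2
= 28 - 14 = 14

14


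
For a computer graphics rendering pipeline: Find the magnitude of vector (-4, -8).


|u| = sqrt((-4)^2 + (-8)^2) = sqrt(80) = 8.9443

8.9443


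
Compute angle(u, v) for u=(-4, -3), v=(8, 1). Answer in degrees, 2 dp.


u.v = -35, |u| = sqrt(25) = 5, |v| = sqrt(65) = 8.0623
cos(theta) = u.v/(|u||v|) = -35/sqrt(1625) = -0.868243
theta = acos(-0.868243) = 150.26 degrees

150.26 degrees


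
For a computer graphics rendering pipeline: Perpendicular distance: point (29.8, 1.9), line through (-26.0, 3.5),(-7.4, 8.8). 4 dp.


|cross product| = 325.5
|line direction| = sqrt(374.05) = 19.3404
Distance = 325.5/sqrt(374.05) = 16.8301

16.8301


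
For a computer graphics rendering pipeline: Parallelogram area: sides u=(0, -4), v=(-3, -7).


|u x v| = |0*(-7) - (-4)*(-3)|
= |0 - 12| = 12

12


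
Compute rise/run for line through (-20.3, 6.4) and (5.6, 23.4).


slope = (y2-y1)/(x2-x1) = (23.4-6.4)/(5.6-(-20.3)) = 17/25.9 = 0.6564

0.6564


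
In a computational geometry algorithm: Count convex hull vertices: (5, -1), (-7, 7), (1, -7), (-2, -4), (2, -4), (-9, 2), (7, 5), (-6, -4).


Convex hull vertices (CCW): (-9, 2), (-6, -4), (1, -7), (5, -1), (7, 5), (-7, 7)
Count = 6

6


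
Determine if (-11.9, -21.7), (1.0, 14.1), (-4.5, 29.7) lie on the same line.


Cross product: (1-(-11.9))*(29.7-(-21.7)) - (14.1-(-21.7))*((-4.5)-(-11.9))
= 398.14

No, not collinear


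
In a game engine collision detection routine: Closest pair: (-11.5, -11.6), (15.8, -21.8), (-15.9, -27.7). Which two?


d(P0,P1) = 29.1433, d(P0,P2) = 16.6904, d(P1,P2) = 32.2444
Closest: P0 and P2

Closest pair: (-11.5, -11.6) and (-15.9, -27.7), distance = 16.6904


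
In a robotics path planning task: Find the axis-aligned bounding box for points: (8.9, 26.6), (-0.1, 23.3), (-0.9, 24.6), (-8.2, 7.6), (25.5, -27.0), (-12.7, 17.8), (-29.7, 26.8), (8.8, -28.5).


x range: [-29.7, 25.5]
y range: [-28.5, 26.8]
Bounding box: (-29.7,-28.5) to (25.5,26.8)

(-29.7,-28.5) to (25.5,26.8)


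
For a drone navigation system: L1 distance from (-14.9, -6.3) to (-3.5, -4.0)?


|(-14.9)-(-3.5)| + |(-6.3)-(-4)| = 11.4 + 2.3 = 13.7

13.7


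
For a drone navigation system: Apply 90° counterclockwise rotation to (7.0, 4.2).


90° CCW: (x,y) -> (-y, x)
(7,4.2) -> (-4.2, 7)

(-4.2, 7)


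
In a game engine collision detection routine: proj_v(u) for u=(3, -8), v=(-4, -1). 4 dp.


u.v = -4, |v| = sqrt(17) = 4.1231
Scalar projection = u.v / |v| = -4 / sqrt(17) = -0.9701

-0.9701


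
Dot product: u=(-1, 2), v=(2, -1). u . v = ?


u . v = u_x*v_x + u_y*v_y = (-1)*2 + 2*(-1)
= (-2) + (-2) = -4

-4


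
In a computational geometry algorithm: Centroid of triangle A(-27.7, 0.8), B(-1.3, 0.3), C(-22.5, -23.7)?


Centroid = ((x_A+x_B+x_C)/3, (y_A+y_B+y_C)/3)
= (((-27.7)+(-1.3)+(-22.5))/3, (0.8+0.3+(-23.7))/3)
= (-17.1667, -7.5333)

(-17.1667, -7.5333)


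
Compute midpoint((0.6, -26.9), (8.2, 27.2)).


M = ((0.6+8.2)/2, ((-26.9)+27.2)/2)
= (4.4, 0.15)

(4.4, 0.15)


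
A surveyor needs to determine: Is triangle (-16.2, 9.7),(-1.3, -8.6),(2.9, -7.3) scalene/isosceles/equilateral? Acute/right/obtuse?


Side lengths squared: AB^2=556.9, BC^2=19.33, CA^2=653.81
Sorted: [19.33, 556.9, 653.81]
By sides: Scalene, By angles: Obtuse

Scalene, Obtuse


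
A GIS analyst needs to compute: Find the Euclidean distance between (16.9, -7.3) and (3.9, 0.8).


dx=-13, dy=8.1
d^2 = (-13)^2 + 8.1^2 = 234.61
d = sqrt(234.61) = 15.317

15.317


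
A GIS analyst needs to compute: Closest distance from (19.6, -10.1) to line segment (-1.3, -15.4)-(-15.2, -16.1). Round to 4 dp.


Project P onto AB: t = 0 (clamped to [0,1])
Closest point on segment: (-1.3, -15.4)
Distance: 21.5615

21.5615


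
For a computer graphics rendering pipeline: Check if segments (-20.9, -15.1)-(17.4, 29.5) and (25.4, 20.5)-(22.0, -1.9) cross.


Cross products: d1=-916.08, d2=-209.8, d3=-701.5, d4=-1407.78
d1*d2 < 0 and d3*d4 < 0? no

No, they don't intersect


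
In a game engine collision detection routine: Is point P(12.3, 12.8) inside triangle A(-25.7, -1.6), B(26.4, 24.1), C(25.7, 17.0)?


Cross products: AB x AP = -226.36, BC x BP = -92.2, CA x CP = -33.36
All same sign? yes

Yes, inside


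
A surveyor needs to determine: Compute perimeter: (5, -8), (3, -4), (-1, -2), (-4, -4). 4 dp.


Sides: (5, -8)->(3, -4): sqrt(20) = 4.472136, (3, -4)->(-1, -2): sqrt(20) = 4.472136, (-1, -2)->(-4, -4): sqrt(13) = 3.605551, (-4, -4)->(5, -8): sqrt(97) = 9.848858
Sum = 22.398681
Perimeter = 22.3987

22.3987


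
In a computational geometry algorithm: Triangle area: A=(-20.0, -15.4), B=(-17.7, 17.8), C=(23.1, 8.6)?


Area = |x_A(y_B-y_C) + x_B(y_C-y_A) + x_C(y_A-y_B)|/2
= |(-184) + (-424.8) + (-766.92)|/2
= 1375.72/2 = 687.86

687.86


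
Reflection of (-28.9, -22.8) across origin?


Reflection over origin: (x,y) -> (-x,-y)
(-28.9, -22.8) -> (28.9, 22.8)

(28.9, 22.8)


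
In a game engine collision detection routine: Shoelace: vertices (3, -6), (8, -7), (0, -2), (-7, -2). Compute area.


Shoelace sum: (3*(-7) - 8*(-6)) + (8*(-2) - 0*(-7)) + (0*(-2) - (-7)*(-2)) + ((-7)*(-6) - 3*(-2))
= 45
Area = |45|/2 = 22.5

22.5


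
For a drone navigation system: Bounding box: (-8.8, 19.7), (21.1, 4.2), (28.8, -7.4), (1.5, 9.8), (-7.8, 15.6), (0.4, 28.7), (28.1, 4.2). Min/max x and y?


x range: [-8.8, 28.8]
y range: [-7.4, 28.7]
Bounding box: (-8.8,-7.4) to (28.8,28.7)

(-8.8,-7.4) to (28.8,28.7)


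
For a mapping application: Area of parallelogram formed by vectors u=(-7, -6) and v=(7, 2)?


|u x v| = |(-7)*2 - (-6)*7|
= |(-14) - (-42)| = 28

28


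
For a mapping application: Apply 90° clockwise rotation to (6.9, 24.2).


90° CW: (x,y) -> (y, -x)
(6.9,24.2) -> (24.2, -6.9)

(24.2, -6.9)


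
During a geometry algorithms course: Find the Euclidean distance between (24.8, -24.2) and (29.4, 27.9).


dx=4.6, dy=52.1
d^2 = 4.6^2 + 52.1^2 = 2735.57
d = sqrt(2735.57) = 52.3027

52.3027


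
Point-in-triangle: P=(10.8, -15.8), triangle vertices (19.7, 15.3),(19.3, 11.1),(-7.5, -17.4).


Cross products: AB x AP = -24.94, BC x BP = 478.67, CA x CP = -554.89
All same sign? no

No, outside


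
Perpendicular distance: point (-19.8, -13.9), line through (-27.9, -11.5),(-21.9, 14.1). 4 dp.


|cross product| = 221.76
|line direction| = sqrt(691.36) = 26.2937
Distance = 221.76/sqrt(691.36) = 8.434

8.434


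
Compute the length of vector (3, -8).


|u| = sqrt(3^2 + (-8)^2) = sqrt(73) = 8.544

8.544


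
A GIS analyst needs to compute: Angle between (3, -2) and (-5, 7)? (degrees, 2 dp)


u.v = -29, |u| = sqrt(13) = 3.6056, |v| = sqrt(74) = 8.6023
cos(theta) = u.v/(|u||v|) = -29/sqrt(962) = -0.934998
theta = acos(-0.934998) = 159.23 degrees

159.23 degrees


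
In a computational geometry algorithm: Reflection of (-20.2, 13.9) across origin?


Reflection over origin: (x,y) -> (-x,-y)
(-20.2, 13.9) -> (20.2, -13.9)

(20.2, -13.9)


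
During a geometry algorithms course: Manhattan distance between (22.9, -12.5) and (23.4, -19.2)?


|22.9-23.4| + |(-12.5)-(-19.2)| = 0.5 + 6.7 = 7.2

7.2


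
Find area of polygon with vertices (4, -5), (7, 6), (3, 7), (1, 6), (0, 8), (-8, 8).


Shoelace sum: (4*6 - 7*(-5)) + (7*7 - 3*6) + (3*6 - 1*7) + (1*8 - 0*6) + (0*8 - (-8)*8) + ((-8)*(-5) - 4*8)
= 181
Area = |181|/2 = 90.5

90.5


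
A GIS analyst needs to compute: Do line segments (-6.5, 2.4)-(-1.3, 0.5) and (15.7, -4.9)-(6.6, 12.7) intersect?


Cross products: d1=324.29, d2=250.06, d3=4.22, d4=78.45
d1*d2 < 0 and d3*d4 < 0? no

No, they don't intersect


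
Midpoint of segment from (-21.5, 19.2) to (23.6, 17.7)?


M = (((-21.5)+23.6)/2, (19.2+17.7)/2)
= (1.05, 18.45)

(1.05, 18.45)


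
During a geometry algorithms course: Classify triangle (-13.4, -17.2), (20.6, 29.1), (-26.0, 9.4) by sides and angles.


Side lengths squared: AB^2=3299.69, BC^2=2559.65, CA^2=866.32
Sorted: [866.32, 2559.65, 3299.69]
By sides: Scalene, By angles: Acute

Scalene, Acute


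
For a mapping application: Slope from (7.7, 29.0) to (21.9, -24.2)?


slope = (y2-y1)/(x2-x1) = ((-24.2)-29)/(21.9-7.7) = (-53.2)/14.2 = -3.7465

-3.7465


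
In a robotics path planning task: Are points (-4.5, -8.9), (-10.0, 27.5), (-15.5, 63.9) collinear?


Cross product: ((-10)-(-4.5))*(63.9-(-8.9)) - (27.5-(-8.9))*((-15.5)-(-4.5))
= 0

Yes, collinear


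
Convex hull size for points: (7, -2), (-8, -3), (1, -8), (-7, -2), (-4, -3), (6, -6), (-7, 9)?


Convex hull vertices (CCW): (-8, -3), (1, -8), (6, -6), (7, -2), (-7, 9)
Count = 5

5


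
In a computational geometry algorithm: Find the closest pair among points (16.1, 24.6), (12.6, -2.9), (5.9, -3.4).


d(P0,P1) = 27.7218, d(P0,P2) = 29.8, d(P1,P2) = 6.7186
Closest: P1 and P2

Closest pair: (12.6, -2.9) and (5.9, -3.4), distance = 6.7186


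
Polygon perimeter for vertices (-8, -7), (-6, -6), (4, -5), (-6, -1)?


Sides: (-8, -7)->(-6, -6): sqrt(5) = 2.236068, (-6, -6)->(4, -5): sqrt(101) = 10.049876, (4, -5)->(-6, -1): sqrt(116) = 10.77033, (-6, -1)->(-8, -7): sqrt(40) = 6.324555
Sum = 29.380829
Perimeter = 29.3808

29.3808


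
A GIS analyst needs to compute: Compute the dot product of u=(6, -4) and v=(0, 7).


u . v = u_x*v_x + u_y*v_y = 6*0 + (-4)*7
= 0 + (-28) = -28

-28


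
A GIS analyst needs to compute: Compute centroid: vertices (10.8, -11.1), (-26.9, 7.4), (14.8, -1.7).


Centroid = ((x_A+x_B+x_C)/3, (y_A+y_B+y_C)/3)
= ((10.8+(-26.9)+14.8)/3, ((-11.1)+7.4+(-1.7))/3)
= (-0.4333, -1.8)

(-0.4333, -1.8)


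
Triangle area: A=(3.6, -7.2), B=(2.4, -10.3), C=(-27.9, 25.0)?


Area = |x_A(y_B-y_C) + x_B(y_C-y_A) + x_C(y_A-y_B)|/2
= |(-127.08) + 77.28 + (-86.49)|/2
= 136.29/2 = 68.145

68.145


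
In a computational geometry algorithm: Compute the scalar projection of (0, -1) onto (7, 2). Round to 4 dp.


u.v = -2, |v| = sqrt(53) = 7.2801
Scalar projection = u.v / |v| = -2 / sqrt(53) = -0.2747

-0.2747


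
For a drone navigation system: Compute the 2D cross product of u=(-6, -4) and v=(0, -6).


u x v = u_x*v_y - u_y*v_x = (-6)*(-6) - (-4)*0
= 36 - 0 = 36

36


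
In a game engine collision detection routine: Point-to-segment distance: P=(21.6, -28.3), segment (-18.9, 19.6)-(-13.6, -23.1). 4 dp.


Project P onto AB: t = 1 (clamped to [0,1])
Closest point on segment: (-13.6, -23.1)
Distance: 35.582

35.582


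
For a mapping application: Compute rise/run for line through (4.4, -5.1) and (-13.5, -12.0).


slope = (y2-y1)/(x2-x1) = ((-12)-(-5.1))/((-13.5)-4.4) = (-6.9)/(-17.9) = 0.3855

0.3855


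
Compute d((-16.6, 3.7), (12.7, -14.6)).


dx=29.3, dy=-18.3
d^2 = 29.3^2 + (-18.3)^2 = 1193.38
d = sqrt(1193.38) = 34.5453

34.5453


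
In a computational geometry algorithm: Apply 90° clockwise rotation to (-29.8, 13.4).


90° CW: (x,y) -> (y, -x)
(-29.8,13.4) -> (13.4, 29.8)

(13.4, 29.8)


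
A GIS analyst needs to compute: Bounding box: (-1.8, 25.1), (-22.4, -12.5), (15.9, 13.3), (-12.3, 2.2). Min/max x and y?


x range: [-22.4, 15.9]
y range: [-12.5, 25.1]
Bounding box: (-22.4,-12.5) to (15.9,25.1)

(-22.4,-12.5) to (15.9,25.1)


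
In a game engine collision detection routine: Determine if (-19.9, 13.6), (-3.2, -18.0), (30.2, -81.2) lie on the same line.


Cross product: ((-3.2)-(-19.9))*((-81.2)-13.6) - ((-18)-13.6)*(30.2-(-19.9))
= 0

Yes, collinear


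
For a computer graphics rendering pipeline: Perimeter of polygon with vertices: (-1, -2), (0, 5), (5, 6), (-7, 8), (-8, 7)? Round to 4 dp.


Sides: (-1, -2)->(0, 5): sqrt(50) = 7.071068, (0, 5)->(5, 6): sqrt(26) = 5.09902, (5, 6)->(-7, 8): sqrt(148) = 12.165525, (-7, 8)->(-8, 7): sqrt(2) = 1.414214, (-8, 7)->(-1, -2): sqrt(130) = 11.401754
Sum = 37.151581
Perimeter = 37.1516

37.1516


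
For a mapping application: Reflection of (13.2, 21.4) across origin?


Reflection over origin: (x,y) -> (-x,-y)
(13.2, 21.4) -> (-13.2, -21.4)

(-13.2, -21.4)


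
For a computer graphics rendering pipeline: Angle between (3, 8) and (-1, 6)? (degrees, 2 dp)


u.v = 45, |u| = sqrt(73) = 8.544, |v| = sqrt(37) = 6.0828
cos(theta) = u.v/(|u||v|) = 45/sqrt(2701) = 0.865865
theta = acos(0.865865) = 30.02 degrees

30.02 degrees


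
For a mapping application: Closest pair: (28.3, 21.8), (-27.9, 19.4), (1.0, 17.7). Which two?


d(P0,P1) = 56.2512, d(P0,P2) = 27.6062, d(P1,P2) = 28.95
Closest: P0 and P2

Closest pair: (28.3, 21.8) and (1.0, 17.7), distance = 27.6062


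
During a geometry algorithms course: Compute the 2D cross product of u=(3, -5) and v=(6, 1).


u x v = u_x*v_y - u_y*v_x = 3*1 - (-5)*6
= 3 - (-30) = 33

33


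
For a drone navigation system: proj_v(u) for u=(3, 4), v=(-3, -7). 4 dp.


u.v = -37, |v| = sqrt(58) = 7.6158
Scalar projection = u.v / |v| = -37 / sqrt(58) = -4.8583

-4.8583


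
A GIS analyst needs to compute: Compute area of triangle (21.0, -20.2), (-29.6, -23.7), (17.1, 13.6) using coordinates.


Area = |x_A(y_B-y_C) + x_B(y_C-y_A) + x_C(y_A-y_B)|/2
= |(-783.3) + (-1000.48) + 59.85|/2
= 1723.93/2 = 861.965

861.965


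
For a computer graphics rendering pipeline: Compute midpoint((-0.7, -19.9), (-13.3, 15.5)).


M = (((-0.7)+(-13.3))/2, ((-19.9)+15.5)/2)
= (-7, -2.2)

(-7, -2.2)


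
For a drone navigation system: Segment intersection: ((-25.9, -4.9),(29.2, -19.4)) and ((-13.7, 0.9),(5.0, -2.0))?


Cross products: d1=-143.84, d2=-255.2, d3=496.48, d4=607.84
d1*d2 < 0 and d3*d4 < 0? no

No, they don't intersect


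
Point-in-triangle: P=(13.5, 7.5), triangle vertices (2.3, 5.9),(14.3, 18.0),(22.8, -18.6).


Cross products: AB x AP = -116.32, BC x BP = -118.53, CA x CP = -307.2
All same sign? yes

Yes, inside


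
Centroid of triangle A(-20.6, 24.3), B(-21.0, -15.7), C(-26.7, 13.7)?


Centroid = ((x_A+x_B+x_C)/3, (y_A+y_B+y_C)/3)
= (((-20.6)+(-21)+(-26.7))/3, (24.3+(-15.7)+13.7)/3)
= (-22.7667, 7.4333)

(-22.7667, 7.4333)


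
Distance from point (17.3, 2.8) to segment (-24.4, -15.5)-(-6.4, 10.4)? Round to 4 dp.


Project P onto AB: t = 1 (clamped to [0,1])
Closest point on segment: (-6.4, 10.4)
Distance: 24.8888

24.8888


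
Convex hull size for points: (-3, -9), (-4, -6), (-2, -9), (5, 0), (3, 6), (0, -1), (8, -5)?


Convex hull vertices (CCW): (-4, -6), (-3, -9), (-2, -9), (8, -5), (3, 6)
Count = 5

5


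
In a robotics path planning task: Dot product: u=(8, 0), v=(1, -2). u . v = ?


u . v = u_x*v_x + u_y*v_y = 8*1 + 0*(-2)
= 8 + 0 = 8

8


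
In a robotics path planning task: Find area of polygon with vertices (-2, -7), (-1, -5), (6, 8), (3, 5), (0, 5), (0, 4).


Shoelace sum: ((-2)*(-5) - (-1)*(-7)) + ((-1)*8 - 6*(-5)) + (6*5 - 3*8) + (3*5 - 0*5) + (0*4 - 0*5) + (0*(-7) - (-2)*4)
= 54
Area = |54|/2 = 27

27


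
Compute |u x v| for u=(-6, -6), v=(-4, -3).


|u x v| = |(-6)*(-3) - (-6)*(-4)|
= |18 - 24| = 6

6


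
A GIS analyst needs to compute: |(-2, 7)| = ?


|u| = sqrt((-2)^2 + 7^2) = sqrt(53) = 7.2801

7.2801


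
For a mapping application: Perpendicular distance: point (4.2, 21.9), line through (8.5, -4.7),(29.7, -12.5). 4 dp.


|cross product| = 530.38
|line direction| = sqrt(510.28) = 22.5894
Distance = 530.38/sqrt(510.28) = 23.4792

23.4792


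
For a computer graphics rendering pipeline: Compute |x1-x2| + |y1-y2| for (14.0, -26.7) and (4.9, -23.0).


|14-4.9| + |(-26.7)-(-23)| = 9.1 + 3.7 = 12.8

12.8


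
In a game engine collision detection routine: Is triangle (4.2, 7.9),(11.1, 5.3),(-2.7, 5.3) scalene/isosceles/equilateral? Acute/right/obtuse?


Side lengths squared: AB^2=54.37, BC^2=190.44, CA^2=54.37
Sorted: [54.37, 54.37, 190.44]
By sides: Isosceles, By angles: Obtuse

Isosceles, Obtuse


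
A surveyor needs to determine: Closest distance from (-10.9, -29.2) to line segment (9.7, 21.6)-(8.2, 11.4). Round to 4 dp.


Project P onto AB: t = 1 (clamped to [0,1])
Closest point on segment: (8.2, 11.4)
Distance: 44.8684

44.8684


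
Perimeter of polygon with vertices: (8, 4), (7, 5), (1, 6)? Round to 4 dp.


Sides: (8, 4)->(7, 5): sqrt(2) = 1.414214, (7, 5)->(1, 6): sqrt(37) = 6.082763, (1, 6)->(8, 4): sqrt(53) = 7.28011
Sum = 14.777087
Perimeter = 14.7771

14.7771


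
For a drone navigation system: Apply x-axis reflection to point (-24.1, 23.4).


Reflection over x-axis: (x,y) -> (x,-y)
(-24.1, 23.4) -> (-24.1, -23.4)

(-24.1, -23.4)


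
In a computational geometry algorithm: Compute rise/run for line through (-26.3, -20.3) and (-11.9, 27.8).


slope = (y2-y1)/(x2-x1) = (27.8-(-20.3))/((-11.9)-(-26.3)) = 48.1/14.4 = 3.3403

3.3403


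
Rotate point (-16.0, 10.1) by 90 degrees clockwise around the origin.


90° CW: (x,y) -> (y, -x)
(-16,10.1) -> (10.1, 16)

(10.1, 16)


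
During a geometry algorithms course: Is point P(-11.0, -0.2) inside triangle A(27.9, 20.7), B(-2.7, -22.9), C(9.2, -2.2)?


Cross products: AB x AP = -1056.5, BC x BP = 441.94, CA x CP = 499.98
All same sign? no

No, outside


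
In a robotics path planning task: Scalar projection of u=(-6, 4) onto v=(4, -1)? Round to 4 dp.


u.v = -28, |v| = sqrt(17) = 4.1231
Scalar projection = u.v / |v| = -28 / sqrt(17) = -6.791

-6.791


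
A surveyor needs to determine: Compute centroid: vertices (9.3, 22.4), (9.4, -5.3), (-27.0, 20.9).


Centroid = ((x_A+x_B+x_C)/3, (y_A+y_B+y_C)/3)
= ((9.3+9.4+(-27))/3, (22.4+(-5.3)+20.9)/3)
= (-2.7667, 12.6667)

(-2.7667, 12.6667)


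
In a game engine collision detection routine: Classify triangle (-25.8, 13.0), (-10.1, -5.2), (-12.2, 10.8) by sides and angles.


Side lengths squared: AB^2=577.73, BC^2=260.41, CA^2=189.8
Sorted: [189.8, 260.41, 577.73]
By sides: Scalene, By angles: Obtuse

Scalene, Obtuse


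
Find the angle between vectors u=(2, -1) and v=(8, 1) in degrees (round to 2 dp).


u.v = 15, |u| = sqrt(5) = 2.2361, |v| = sqrt(65) = 8.0623
cos(theta) = u.v/(|u||v|) = 15/sqrt(325) = 0.83205
theta = acos(0.83205) = 33.69 degrees

33.69 degrees


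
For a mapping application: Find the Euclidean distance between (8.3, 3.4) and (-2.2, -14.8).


dx=-10.5, dy=-18.2
d^2 = (-10.5)^2 + (-18.2)^2 = 441.49
d = sqrt(441.49) = 21.0117

21.0117


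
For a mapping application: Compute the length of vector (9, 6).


|u| = sqrt(9^2 + 6^2) = sqrt(117) = 10.8167

10.8167


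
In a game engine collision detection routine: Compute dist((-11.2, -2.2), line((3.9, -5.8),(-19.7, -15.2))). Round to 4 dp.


|cross product| = 226.9
|line direction| = sqrt(645.32) = 25.4031
Distance = 226.9/sqrt(645.32) = 8.932

8.932


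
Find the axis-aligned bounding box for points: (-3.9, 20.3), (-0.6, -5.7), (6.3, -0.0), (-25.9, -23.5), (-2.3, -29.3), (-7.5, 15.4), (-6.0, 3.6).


x range: [-25.9, 6.3]
y range: [-29.3, 20.3]
Bounding box: (-25.9,-29.3) to (6.3,20.3)

(-25.9,-29.3) to (6.3,20.3)


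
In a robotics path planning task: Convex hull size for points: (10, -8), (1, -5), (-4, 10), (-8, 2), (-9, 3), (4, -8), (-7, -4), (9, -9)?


Convex hull vertices (CCW): (-9, 3), (-7, -4), (4, -8), (9, -9), (10, -8), (-4, 10)
Count = 6

6


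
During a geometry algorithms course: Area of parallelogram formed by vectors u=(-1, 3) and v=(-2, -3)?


|u x v| = |(-1)*(-3) - 3*(-2)|
= |3 - (-6)| = 9

9


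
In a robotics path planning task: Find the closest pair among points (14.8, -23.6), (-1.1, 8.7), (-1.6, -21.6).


d(P0,P1) = 36.0014, d(P0,P2) = 16.5215, d(P1,P2) = 30.3041
Closest: P0 and P2

Closest pair: (14.8, -23.6) and (-1.6, -21.6), distance = 16.5215


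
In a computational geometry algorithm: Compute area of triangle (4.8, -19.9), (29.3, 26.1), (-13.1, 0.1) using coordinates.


Area = |x_A(y_B-y_C) + x_B(y_C-y_A) + x_C(y_A-y_B)|/2
= |124.8 + 586 + 602.6|/2
= 1313.4/2 = 656.7

656.7


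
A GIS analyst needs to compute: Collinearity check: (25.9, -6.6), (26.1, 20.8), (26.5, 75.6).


Cross product: (26.1-25.9)*(75.6-(-6.6)) - (20.8-(-6.6))*(26.5-25.9)
= 0

Yes, collinear


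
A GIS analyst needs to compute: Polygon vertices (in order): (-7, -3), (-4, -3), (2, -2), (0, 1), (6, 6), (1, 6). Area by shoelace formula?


Shoelace sum: ((-7)*(-3) - (-4)*(-3)) + ((-4)*(-2) - 2*(-3)) + (2*1 - 0*(-2)) + (0*6 - 6*1) + (6*6 - 1*6) + (1*(-3) - (-7)*6)
= 88
Area = |88|/2 = 44

44


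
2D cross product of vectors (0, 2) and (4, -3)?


u x v = u_x*v_y - u_y*v_x = 0*(-3) - 2*4
= 0 - 8 = -8

-8


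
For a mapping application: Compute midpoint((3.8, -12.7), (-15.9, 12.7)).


M = ((3.8+(-15.9))/2, ((-12.7)+12.7)/2)
= (-6.05, 0)

(-6.05, 0)


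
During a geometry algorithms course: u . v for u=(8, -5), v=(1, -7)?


u . v = u_x*v_x + u_y*v_y = 8*1 + (-5)*(-7)
= 8 + 35 = 43

43


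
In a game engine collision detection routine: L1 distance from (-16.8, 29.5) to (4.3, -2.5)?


|(-16.8)-4.3| + |29.5-(-2.5)| = 21.1 + 32 = 53.1

53.1


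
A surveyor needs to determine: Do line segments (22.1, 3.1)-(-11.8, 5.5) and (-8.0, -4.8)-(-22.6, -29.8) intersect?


Cross products: d1=637.16, d2=-245.38, d3=340.05, d4=1222.59
d1*d2 < 0 and d3*d4 < 0? no

No, they don't intersect


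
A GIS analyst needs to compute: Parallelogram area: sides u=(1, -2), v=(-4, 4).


|u x v| = |1*4 - (-2)*(-4)|
= |4 - 8| = 4

4


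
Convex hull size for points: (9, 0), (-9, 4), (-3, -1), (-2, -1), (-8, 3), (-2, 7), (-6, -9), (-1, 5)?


Convex hull vertices (CCW): (-9, 4), (-6, -9), (9, 0), (-2, 7)
Count = 4

4


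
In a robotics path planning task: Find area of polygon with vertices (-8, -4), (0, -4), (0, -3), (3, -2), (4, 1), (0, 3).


Shoelace sum: ((-8)*(-4) - 0*(-4)) + (0*(-3) - 0*(-4)) + (0*(-2) - 3*(-3)) + (3*1 - 4*(-2)) + (4*3 - 0*1) + (0*(-4) - (-8)*3)
= 88
Area = |88|/2 = 44

44


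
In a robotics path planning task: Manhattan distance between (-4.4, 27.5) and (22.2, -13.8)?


|(-4.4)-22.2| + |27.5-(-13.8)| = 26.6 + 41.3 = 67.9

67.9


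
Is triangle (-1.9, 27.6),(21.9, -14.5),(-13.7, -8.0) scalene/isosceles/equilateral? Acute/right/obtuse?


Side lengths squared: AB^2=2338.85, BC^2=1309.61, CA^2=1406.6
Sorted: [1309.61, 1406.6, 2338.85]
By sides: Scalene, By angles: Acute

Scalene, Acute


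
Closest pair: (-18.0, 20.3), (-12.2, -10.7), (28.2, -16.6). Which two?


d(P0,P1) = 31.5379, d(P0,P2) = 59.1274, d(P1,P2) = 40.8285
Closest: P0 and P1

Closest pair: (-18.0, 20.3) and (-12.2, -10.7), distance = 31.5379


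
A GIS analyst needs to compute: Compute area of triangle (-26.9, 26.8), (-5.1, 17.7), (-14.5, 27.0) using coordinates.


Area = |x_A(y_B-y_C) + x_B(y_C-y_A) + x_C(y_A-y_B)|/2
= |250.17 + (-1.02) + (-131.95)|/2
= 117.2/2 = 58.6

58.6


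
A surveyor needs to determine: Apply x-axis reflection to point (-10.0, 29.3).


Reflection over x-axis: (x,y) -> (x,-y)
(-10, 29.3) -> (-10, -29.3)

(-10, -29.3)


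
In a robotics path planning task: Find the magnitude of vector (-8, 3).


|u| = sqrt((-8)^2 + 3^2) = sqrt(73) = 8.544

8.544


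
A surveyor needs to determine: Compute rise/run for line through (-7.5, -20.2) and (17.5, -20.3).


slope = (y2-y1)/(x2-x1) = ((-20.3)-(-20.2))/(17.5-(-7.5)) = (-0.1)/25 = -0.004

-0.004


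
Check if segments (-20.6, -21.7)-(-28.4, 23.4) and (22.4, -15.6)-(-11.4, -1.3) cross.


Cross products: d1=821.08, d2=-591.76, d3=-1986.88, d4=-574.04
d1*d2 < 0 and d3*d4 < 0? no

No, they don't intersect


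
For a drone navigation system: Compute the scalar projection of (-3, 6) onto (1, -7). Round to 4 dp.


u.v = -45, |v| = sqrt(50) = 7.0711
Scalar projection = u.v / |v| = -45 / sqrt(50) = -6.364

-6.364


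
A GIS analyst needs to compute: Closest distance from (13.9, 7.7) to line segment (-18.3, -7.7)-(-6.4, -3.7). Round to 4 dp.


Project P onto AB: t = 1 (clamped to [0,1])
Closest point on segment: (-6.4, -3.7)
Distance: 23.282

23.282


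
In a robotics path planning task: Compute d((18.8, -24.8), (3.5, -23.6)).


dx=-15.3, dy=1.2
d^2 = (-15.3)^2 + 1.2^2 = 235.53
d = sqrt(235.53) = 15.347

15.347


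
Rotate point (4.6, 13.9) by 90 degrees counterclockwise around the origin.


90° CCW: (x,y) -> (-y, x)
(4.6,13.9) -> (-13.9, 4.6)

(-13.9, 4.6)
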